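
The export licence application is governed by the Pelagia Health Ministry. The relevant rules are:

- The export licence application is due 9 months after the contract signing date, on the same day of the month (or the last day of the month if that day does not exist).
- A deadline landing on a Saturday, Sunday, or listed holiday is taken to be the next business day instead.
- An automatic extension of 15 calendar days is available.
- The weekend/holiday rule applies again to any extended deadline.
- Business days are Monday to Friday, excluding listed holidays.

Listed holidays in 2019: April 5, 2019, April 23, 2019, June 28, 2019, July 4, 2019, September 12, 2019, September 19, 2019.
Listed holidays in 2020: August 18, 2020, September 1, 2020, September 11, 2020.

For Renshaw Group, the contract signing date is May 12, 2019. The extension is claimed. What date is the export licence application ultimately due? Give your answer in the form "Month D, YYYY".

February 27, 2020

9 months after May 12, 2019, on the same day of the month, is February 12, 2020.
Since February 12, 2020 is a Wednesday and not a holiday, the date is unchanged.
Applying the 15-calendar-day extension: February 12, 2020 + 15 days = February 27, 2020.
February 27, 2020 is a Thursday and not a listed holiday, so it stands.
Deadline: February 27, 2020.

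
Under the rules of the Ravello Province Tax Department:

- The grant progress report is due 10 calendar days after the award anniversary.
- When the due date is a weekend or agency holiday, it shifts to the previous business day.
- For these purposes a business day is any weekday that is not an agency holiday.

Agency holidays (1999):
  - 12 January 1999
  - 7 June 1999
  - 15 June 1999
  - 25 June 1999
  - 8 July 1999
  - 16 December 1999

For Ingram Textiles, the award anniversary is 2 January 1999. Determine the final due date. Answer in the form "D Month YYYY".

From 2 January 1999, 10 calendar days later is 12 January 1999.
12 January 1999 is a listed holiday; the preceding business day is 11 January 1999 (Monday).
So the filing is due 11 January 1999.

11 January 1999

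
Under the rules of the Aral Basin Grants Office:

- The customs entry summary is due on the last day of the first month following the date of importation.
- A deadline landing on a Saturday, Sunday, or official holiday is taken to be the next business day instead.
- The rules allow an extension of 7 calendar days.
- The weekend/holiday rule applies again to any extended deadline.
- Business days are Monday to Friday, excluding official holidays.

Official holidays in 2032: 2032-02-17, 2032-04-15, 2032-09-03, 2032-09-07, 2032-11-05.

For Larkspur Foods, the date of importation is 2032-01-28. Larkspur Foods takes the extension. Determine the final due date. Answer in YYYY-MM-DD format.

The first month after 2032-01-28 is February 2032, whose last day is 2032-02-29.
2032-02-29 is a Sunday, so it moves to the next business day, 2032-03-01 (Monday).
The 7-calendar-day extension moves the deadline from 2032-03-01 to 2032-03-08.
2032-03-08 falls on a Monday, which is a business day, so no adjustment is needed.
So the filing is due 2032-03-08.

2032-03-08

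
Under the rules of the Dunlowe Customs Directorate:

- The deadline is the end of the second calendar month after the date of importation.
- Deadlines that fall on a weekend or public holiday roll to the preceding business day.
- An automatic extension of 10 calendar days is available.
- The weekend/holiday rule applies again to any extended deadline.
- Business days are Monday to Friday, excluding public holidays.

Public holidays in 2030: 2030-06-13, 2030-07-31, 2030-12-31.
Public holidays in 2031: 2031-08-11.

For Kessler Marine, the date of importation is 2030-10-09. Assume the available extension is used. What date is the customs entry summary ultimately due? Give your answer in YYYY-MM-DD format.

2031-01-09

The second month after 2030-10-09 is December 2030, whose last day is 2030-12-31.
Because 2030-12-31 is a listed holiday, the deadline becomes 2030-12-30 (Monday).
With the 10-day extension, 2030-12-30 becomes 2031-01-09.
2031-01-09 falls on a Thursday, which is a business day, so no adjustment is needed.
The final due date is 2031-01-09.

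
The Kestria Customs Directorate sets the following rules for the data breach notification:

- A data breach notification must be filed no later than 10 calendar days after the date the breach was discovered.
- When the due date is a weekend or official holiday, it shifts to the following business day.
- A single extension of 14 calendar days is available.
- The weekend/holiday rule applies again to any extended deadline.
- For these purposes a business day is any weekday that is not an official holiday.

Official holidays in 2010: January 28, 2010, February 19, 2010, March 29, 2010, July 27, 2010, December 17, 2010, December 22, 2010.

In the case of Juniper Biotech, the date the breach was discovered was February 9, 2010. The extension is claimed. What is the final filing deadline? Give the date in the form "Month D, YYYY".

March 8, 2010

10 calendar days after February 9, 2010 is February 19, 2010.
February 19, 2010 falls on a listed holiday. Rolling to the next business day gives February 22, 2010, a Monday.
Applying the 14-calendar-day extension: February 22, 2010 + 14 days = March 8, 2010.
March 8, 2010 is a Monday and not a listed holiday, so it stands.
The final due date is March 8, 2010.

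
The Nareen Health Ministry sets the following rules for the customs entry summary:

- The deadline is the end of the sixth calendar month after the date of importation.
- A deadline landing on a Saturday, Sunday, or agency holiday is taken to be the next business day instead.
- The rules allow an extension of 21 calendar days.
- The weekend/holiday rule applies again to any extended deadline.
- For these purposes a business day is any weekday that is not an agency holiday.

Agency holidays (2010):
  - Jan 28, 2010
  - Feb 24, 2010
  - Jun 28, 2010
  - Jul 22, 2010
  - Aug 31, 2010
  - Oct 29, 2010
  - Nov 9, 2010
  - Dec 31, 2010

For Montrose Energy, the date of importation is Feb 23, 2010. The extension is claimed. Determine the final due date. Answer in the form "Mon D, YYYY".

Sep 22, 2010

The sixth month after Feb 23, 2010 is August 2010, whose last day is Aug 31, 2010.
Aug 31, 2010 falls on a listed holiday. Rolling to the next business day gives Sep 1, 2010, a Wednesday.
Applying the 21-calendar-day extension: Sep 1, 2010 + 21 days = Sep 22, 2010.
Since Sep 22, 2010 is a Wednesday and not a holiday, the date is unchanged.
Final deadline: Sep 22, 2010.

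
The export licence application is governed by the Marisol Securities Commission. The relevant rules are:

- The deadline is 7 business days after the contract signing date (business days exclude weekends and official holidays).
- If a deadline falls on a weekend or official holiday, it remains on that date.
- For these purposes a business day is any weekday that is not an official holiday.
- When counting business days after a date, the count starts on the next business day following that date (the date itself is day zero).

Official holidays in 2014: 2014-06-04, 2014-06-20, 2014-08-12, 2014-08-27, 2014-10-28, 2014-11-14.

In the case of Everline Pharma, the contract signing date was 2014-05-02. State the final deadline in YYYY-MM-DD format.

2014-05-13

Starting the day after 2014-05-02 and counting 7 business days lands on 2014-05-13.
2014-05-13 is a Tuesday; no weekend or holiday adjustment applies.
The final due date is 2014-05-13.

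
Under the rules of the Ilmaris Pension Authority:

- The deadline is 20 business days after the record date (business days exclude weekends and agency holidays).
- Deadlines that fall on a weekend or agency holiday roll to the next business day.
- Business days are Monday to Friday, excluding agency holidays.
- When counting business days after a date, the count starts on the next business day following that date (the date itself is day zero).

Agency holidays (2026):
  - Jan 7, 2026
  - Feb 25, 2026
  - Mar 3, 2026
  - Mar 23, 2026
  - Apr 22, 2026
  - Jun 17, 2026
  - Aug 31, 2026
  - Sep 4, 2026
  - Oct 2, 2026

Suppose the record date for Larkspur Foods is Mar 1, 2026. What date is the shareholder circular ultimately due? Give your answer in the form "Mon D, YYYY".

Starting the day after Mar 1, 2026 and counting 20 business days lands on Mar 31, 2026.
Mar 31, 2026 is a Tuesday and not a listed holiday, so it stands.
Final deadline: Mar 31, 2026.

Mar 31, 2026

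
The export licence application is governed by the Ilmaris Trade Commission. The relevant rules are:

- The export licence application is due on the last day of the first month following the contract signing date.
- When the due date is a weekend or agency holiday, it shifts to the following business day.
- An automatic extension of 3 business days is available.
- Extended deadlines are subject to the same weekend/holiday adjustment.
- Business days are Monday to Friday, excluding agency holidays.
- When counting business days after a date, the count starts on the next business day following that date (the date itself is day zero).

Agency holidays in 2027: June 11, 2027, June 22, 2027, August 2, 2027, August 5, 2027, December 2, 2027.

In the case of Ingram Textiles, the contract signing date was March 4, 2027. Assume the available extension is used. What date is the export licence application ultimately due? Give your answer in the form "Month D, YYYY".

The first month after March 4, 2027 is April 2027, whose last day is April 30, 2027.
April 30, 2027 is a Friday and not a listed holiday, so it stands.
Counting 3 further business days from April 30, 2027 reaches May 5, 2027.
May 5, 2027 falls on a Wednesday, which is a business day, so no adjustment is needed.
Final deadline: May 5, 2027.

May 5, 2027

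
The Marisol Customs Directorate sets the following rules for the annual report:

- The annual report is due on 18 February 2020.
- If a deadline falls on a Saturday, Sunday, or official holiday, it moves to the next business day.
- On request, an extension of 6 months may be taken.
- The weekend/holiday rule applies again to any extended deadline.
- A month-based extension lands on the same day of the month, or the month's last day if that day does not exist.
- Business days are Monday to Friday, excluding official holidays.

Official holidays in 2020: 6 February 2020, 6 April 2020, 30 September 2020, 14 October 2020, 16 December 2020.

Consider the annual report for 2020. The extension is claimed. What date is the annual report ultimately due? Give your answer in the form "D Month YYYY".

18 August 2020

The stated deadline is 18 February 2020.
Since 18 February 2020 is a Tuesday and not a holiday, the date is unchanged.
Add 6 months to 18 February 2020: 18 August 2020.
18 August 2020 falls on a Tuesday, which is a business day, so no adjustment is needed.
Final deadline: 18 August 2020.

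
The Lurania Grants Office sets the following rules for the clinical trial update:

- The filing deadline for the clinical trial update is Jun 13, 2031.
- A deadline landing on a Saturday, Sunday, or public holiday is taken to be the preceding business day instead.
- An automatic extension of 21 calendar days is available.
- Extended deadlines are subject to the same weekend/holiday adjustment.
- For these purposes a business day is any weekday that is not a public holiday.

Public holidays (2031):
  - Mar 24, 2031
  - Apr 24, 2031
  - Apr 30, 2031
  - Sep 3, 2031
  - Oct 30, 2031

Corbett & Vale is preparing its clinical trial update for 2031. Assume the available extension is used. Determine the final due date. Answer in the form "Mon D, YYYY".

Jul 4, 2031

Start from the fixed due date, Jun 13, 2031.
Jun 13, 2031 falls on a Friday, which is a business day, so no adjustment is needed.
Add the 21 calendar-day extension to Jun 13, 2031: Jul 4, 2031.
Jul 4, 2031 falls on a Friday, which is a business day, so no adjustment is needed.
The final due date is Jul 4, 2031.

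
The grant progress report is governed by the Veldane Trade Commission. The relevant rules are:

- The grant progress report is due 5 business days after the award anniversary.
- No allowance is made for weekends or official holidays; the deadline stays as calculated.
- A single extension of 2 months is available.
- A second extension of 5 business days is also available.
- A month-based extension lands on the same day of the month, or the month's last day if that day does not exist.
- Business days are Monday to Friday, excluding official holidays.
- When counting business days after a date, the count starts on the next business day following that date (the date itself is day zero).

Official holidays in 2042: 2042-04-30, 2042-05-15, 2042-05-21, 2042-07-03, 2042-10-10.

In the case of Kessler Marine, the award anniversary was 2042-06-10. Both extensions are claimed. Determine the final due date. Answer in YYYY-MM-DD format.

5 business days after 2042-06-10, excluding weekends and holidays, is 2042-06-17.
No adjustment is made for weekends or holidays, so 2042-06-17 stands.
Applying the 2 months extension: 2 months after 2042-06-17 is 2042-08-17.
No adjustment is made for weekends or holidays, so 2042-08-17 stands.
The 5-business-day extension runs from 2042-08-17 to 2042-08-22.
2042-08-22 falls on a Friday. The rules make no weekend/holiday allowance, so it remains 2042-08-22.
So the filing is due 2042-08-22.

2042-08-22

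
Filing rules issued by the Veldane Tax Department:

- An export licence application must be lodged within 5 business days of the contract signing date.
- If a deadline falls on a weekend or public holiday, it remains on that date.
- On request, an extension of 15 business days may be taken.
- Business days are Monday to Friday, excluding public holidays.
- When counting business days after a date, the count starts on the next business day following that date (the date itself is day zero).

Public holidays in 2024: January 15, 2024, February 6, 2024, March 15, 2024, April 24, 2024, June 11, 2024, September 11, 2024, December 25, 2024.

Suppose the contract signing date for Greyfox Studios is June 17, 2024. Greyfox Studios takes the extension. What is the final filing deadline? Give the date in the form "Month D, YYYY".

Counting 5 business days after June 17, 2024 (skipping weekends and listed holidays) reaches June 24, 2024.
No adjustment is made for weekends or holidays, so June 24, 2024 stands.
Counting 15 further business days from June 24, 2024 reaches July 15, 2024.
July 15, 2024 is a Monday; no weekend or holiday adjustment applies.
Final deadline: July 15, 2024.

July 15, 2024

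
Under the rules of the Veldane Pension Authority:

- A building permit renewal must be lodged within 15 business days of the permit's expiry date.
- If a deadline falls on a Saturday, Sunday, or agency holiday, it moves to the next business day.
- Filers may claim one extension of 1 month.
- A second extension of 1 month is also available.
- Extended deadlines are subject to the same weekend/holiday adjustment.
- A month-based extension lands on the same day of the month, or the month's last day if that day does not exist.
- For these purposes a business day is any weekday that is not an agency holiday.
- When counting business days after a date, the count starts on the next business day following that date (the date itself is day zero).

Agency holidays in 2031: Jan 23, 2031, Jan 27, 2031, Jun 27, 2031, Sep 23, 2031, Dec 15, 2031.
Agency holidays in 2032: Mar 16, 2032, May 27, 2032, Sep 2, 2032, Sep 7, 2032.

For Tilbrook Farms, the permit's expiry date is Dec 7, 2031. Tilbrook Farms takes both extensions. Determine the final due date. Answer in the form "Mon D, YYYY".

Counting 15 business days after Dec 7, 2031 (skipping weekends and listed holidays) reaches Dec 29, 2031.
Dec 29, 2031 is a Monday and not a listed holiday, so it stands.
Applying the 1 month extension: 1 month after Dec 29, 2031 is Jan 29, 2032.
Jan 29, 2032 falls on a Thursday, which is a business day, so no adjustment is needed.
The 1 month extension carries Jan 29, 2032 to Feb 29, 2032.
Feb 29, 2032 falls on a Sunday. Rolling to the next business day gives Mar 1, 2032, a Monday.
The final due date is Mar 1, 2032.

Mar 1, 2032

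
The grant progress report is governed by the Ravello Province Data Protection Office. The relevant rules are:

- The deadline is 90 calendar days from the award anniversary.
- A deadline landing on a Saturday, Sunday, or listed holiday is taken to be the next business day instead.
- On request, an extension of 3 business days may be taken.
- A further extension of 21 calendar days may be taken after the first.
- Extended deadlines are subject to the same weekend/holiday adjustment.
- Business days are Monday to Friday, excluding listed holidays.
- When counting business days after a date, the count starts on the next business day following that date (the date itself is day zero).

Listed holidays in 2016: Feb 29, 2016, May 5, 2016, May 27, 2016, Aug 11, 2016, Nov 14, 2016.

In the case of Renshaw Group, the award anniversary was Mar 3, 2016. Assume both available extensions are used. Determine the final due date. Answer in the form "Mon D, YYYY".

Jun 27, 2016

Adding 90 calendar days to Mar 3, 2016 gives Jun 1, 2016.
Jun 1, 2016 is a Wednesday and not a listed holiday, so it stands.
Applying the 3-business-day extension: 3 business days after Jun 1, 2016 is Jun 6, 2016.
Jun 6, 2016 falls on a Monday, which is a business day, so no adjustment is needed.
The 21-calendar-day extension moves the deadline from Jun 6, 2016 to Jun 27, 2016.
Jun 27, 2016 falls on a Monday, which is a business day, so no adjustment is needed.
Final deadline: Jun 27, 2016.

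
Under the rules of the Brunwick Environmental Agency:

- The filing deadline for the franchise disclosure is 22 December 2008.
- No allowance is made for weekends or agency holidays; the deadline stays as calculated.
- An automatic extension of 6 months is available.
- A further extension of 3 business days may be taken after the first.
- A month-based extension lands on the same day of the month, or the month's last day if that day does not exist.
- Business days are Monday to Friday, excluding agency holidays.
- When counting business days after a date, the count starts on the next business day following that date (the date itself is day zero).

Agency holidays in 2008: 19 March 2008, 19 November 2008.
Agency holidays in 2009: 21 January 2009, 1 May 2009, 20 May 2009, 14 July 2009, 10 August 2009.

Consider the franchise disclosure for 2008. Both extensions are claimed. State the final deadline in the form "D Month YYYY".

The statutory due date is 22 December 2008.
No adjustment is made for weekends or holidays, so 22 December 2008 stands.
The 6 months extension carries 22 December 2008 to 22 June 2009.
22 June 2009 falls on a Monday. The rules make no weekend/holiday allowance, so it remains 22 June 2009.
Counting 3 further business days from 22 June 2009 reaches 25 June 2009.
25 June 2009 is a Thursday; no weekend or holiday adjustment applies.
The final due date is 25 June 2009.

25 June 2009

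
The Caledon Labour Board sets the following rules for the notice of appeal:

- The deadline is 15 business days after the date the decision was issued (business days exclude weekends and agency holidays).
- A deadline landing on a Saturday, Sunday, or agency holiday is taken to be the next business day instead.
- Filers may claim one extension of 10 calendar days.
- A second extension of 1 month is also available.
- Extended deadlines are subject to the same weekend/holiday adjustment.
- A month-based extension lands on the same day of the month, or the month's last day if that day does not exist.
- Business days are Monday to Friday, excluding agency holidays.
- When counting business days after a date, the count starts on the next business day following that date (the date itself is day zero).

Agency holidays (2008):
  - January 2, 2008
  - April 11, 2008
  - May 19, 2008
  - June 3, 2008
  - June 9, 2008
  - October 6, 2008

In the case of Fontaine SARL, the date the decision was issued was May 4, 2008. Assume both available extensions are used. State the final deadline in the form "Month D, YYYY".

July 7, 2008

Counting 15 business days after May 4, 2008 (skipping weekends and listed holidays) reaches May 26, 2008.
May 26, 2008 is a Monday and not a listed holiday, so it stands.
With the 10-day extension, May 26, 2008 becomes June 5, 2008.
June 5, 2008 falls on a Thursday, which is a business day, so no adjustment is needed.
Applying the 1 month extension: 1 month after June 5, 2008 is July 5, 2008.
July 5, 2008 is a Saturday; the next business day is July 7, 2008 (Monday).
So the filing is due July 7, 2008.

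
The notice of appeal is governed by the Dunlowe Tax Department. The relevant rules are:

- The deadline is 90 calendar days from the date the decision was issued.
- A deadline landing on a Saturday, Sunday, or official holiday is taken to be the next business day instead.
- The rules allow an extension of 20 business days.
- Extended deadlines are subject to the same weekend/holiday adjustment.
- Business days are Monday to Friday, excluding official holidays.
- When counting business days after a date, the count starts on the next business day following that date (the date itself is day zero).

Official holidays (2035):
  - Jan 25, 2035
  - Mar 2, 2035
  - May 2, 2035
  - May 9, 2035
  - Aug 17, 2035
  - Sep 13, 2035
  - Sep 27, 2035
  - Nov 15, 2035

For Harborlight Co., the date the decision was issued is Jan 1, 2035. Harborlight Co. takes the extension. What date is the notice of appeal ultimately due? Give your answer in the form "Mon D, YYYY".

Apr 30, 2035

90 calendar days after Jan 1, 2035 is Apr 1, 2035.
Apr 1, 2035 falls on a Sunday. Rolling to the next business day gives Apr 2, 2035, a Monday.
The 20-business-day extension runs from Apr 2, 2035 to Apr 30, 2035.
Since Apr 30, 2035 is a Monday and not a holiday, the date is unchanged.
Deadline: Apr 30, 2035.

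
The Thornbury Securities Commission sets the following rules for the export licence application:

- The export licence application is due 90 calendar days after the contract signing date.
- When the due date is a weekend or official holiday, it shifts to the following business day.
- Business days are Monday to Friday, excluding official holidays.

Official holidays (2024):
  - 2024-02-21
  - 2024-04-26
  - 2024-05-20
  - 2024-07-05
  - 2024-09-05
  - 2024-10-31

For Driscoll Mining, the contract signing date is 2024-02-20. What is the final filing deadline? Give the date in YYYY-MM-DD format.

2024-05-21

Adding 90 calendar days to 2024-02-20 gives 2024-05-20.
Because 2024-05-20 is a listed holiday, the deadline becomes 2024-05-21 (Tuesday).
So the filing is due 2024-05-21.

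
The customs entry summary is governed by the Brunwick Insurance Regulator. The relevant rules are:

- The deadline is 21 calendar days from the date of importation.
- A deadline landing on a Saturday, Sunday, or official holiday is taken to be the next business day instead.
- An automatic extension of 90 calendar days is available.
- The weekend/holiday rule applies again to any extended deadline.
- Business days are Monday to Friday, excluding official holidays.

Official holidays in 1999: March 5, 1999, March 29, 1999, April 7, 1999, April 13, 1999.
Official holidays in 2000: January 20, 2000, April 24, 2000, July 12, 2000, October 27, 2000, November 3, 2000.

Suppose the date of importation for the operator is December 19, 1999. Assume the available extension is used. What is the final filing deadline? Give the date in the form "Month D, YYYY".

21 calendar days after December 19, 1999 is January 9, 2000.
Because January 9, 2000 is a Sunday, the deadline becomes January 10, 2000 (Monday).
With the 90-day extension, January 10, 2000 becomes April 9, 2000.
April 9, 2000 falls on a Sunday. Rolling to the next business day gives April 10, 2000, a Monday.
Final deadline: April 10, 2000.

April 10, 2000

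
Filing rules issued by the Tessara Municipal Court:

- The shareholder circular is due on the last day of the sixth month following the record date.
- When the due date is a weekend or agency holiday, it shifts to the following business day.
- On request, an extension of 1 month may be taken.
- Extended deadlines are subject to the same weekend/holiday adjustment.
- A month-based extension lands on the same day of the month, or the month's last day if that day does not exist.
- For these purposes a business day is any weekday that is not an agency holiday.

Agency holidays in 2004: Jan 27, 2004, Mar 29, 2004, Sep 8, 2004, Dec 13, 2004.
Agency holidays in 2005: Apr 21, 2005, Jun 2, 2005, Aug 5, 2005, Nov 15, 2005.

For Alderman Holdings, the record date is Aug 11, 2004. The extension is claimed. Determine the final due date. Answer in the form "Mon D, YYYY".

Mar 28, 2005

6 months after Aug 11, 2004 falls in February 2005; the last day of that month is Feb 28, 2005.
Feb 28, 2005 is a Monday and not a listed holiday, so it stands.
Applying the 1 month extension: 1 month after Feb 28, 2005 is Mar 28, 2005.
Since Mar 28, 2005 is a Monday and not a holiday, the date is unchanged.
Deadline: Mar 28, 2005.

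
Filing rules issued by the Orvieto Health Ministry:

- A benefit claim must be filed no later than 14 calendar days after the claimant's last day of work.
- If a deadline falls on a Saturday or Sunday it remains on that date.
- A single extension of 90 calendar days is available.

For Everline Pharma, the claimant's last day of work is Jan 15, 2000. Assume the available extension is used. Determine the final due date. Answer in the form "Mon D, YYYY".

Apr 28, 2000

Trigger date Jan 15, 2000 + 14 calendar days = Jan 29, 2000.
Jan 29, 2000 is a Saturday; no weekend or holiday adjustment applies.
Applying the 90-calendar-day extension: Jan 29, 2000 + 90 days = Apr 28, 2000.
Apr 28, 2000 falls on a Friday. The rules make no weekend/holiday allowance, so it remains Apr 28, 2000.
So the filing is due Apr 28, 2000.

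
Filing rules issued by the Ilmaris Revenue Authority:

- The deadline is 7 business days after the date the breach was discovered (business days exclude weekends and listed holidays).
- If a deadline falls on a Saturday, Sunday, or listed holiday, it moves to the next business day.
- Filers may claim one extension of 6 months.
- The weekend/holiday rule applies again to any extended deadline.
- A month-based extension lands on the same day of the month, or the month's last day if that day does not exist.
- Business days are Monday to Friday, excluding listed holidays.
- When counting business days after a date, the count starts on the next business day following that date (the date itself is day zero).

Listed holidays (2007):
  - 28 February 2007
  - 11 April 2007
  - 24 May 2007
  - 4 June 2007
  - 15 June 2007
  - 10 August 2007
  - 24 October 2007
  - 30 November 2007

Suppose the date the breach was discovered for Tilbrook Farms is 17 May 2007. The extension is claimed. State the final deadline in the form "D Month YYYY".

29 November 2007

7 business days after 17 May 2007, excluding weekends and holidays, is 29 May 2007.
29 May 2007 falls on a Tuesday, which is a business day, so no adjustment is needed.
Applying the 6 months extension: 6 months after 29 May 2007 is 29 November 2007.
29 November 2007 falls on a Thursday, which is a business day, so no adjustment is needed.
So the filing is due 29 November 2007.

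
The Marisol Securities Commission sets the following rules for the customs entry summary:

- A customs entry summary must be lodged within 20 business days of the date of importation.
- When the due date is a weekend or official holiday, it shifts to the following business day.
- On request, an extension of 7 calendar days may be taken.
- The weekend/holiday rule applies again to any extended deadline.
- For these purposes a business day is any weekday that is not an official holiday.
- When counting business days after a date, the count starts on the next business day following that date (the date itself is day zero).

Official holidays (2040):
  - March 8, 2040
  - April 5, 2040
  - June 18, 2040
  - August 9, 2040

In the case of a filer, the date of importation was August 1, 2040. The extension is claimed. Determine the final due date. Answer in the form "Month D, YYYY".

September 6, 2040

Starting the day after August 1, 2040 and counting 20 business days lands on August 30, 2040.
Since August 30, 2040 is a Thursday and not a holiday, the date is unchanged.
The 7-calendar-day extension moves the deadline from August 30, 2040 to September 6, 2040.
September 6, 2040 is a Thursday and not a listed holiday, so it stands.
Final deadline: September 6, 2040.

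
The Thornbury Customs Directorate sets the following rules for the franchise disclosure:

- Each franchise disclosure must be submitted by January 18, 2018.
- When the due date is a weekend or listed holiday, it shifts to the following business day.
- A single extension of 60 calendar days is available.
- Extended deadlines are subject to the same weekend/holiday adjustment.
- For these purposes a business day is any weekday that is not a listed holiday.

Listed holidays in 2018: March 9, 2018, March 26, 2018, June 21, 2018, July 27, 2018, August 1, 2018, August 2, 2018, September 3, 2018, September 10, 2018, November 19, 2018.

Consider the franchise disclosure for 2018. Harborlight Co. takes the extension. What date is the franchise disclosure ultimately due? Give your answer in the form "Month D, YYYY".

Start from the fixed due date, January 18, 2018.
Since January 18, 2018 is a Thursday and not a holiday, the date is unchanged.
Add the 60 calendar-day extension to January 18, 2018: March 19, 2018.
March 19, 2018 falls on a Monday, which is a business day, so no adjustment is needed.
The final due date is March 19, 2018.

March 19, 2018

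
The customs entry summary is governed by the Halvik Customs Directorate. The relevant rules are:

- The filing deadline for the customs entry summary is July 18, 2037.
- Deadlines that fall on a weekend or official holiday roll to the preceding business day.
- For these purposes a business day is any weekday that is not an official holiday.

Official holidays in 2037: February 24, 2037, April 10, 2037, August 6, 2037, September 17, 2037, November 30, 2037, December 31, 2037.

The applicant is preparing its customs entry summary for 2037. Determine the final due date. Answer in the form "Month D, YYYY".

July 17, 2037

Start from the fixed due date, July 18, 2037.
July 18, 2037 is a Saturday, so it moves to the preceding business day, July 17, 2037 (Friday).
So the filing is due July 17, 2037.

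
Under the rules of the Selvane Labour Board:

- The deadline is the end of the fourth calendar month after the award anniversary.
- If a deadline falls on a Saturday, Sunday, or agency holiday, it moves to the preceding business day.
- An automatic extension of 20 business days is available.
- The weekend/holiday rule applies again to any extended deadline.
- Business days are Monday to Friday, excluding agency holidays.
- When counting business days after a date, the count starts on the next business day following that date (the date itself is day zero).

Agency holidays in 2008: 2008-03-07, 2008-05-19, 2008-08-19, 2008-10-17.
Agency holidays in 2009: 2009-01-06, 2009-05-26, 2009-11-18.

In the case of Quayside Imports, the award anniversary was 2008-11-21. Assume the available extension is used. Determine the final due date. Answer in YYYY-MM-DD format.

2009-04-28

4 months after 2008-11-21 is March 2009; that month ends on 2009-03-31.
2009-03-31 is a Tuesday and not a listed holiday, so it stands.
Applying the 20-business-day extension: 20 business days after 2009-03-31 is 2009-04-28.
2009-04-28 (Tuesday) is already a business day.
Final deadline: 2009-04-28.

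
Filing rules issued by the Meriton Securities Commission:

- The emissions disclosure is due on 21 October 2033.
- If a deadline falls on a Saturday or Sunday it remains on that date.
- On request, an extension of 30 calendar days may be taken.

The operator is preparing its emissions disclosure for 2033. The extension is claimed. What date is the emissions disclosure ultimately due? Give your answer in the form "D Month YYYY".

20 November 2033

The statutory due date is 21 October 2033.
No adjustment is made for weekends or holidays, so 21 October 2033 stands.
Applying the 30-calendar-day extension: 21 October 2033 + 30 days = 20 November 2033.
No adjustment is made for weekends or holidays, so 20 November 2033 stands.
The final due date is 20 November 2033.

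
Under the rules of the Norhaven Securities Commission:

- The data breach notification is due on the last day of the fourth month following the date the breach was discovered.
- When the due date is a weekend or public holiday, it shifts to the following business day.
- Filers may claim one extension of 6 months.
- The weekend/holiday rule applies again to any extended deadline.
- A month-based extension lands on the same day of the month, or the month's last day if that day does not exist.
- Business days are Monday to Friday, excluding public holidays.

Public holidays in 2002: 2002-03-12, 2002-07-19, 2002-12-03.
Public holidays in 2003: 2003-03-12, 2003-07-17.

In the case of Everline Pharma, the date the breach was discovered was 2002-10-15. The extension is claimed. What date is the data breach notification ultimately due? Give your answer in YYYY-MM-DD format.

The fourth month after 2002-10-15 is February 2003, whose last day is 2003-02-28.
Since 2003-02-28 is a Friday and not a holiday, the date is unchanged.
Add 6 months to 2003-02-28: 2003-08-28.
2003-08-28 (Thursday) is already a business day.
Final deadline: 2003-08-28.

2003-08-28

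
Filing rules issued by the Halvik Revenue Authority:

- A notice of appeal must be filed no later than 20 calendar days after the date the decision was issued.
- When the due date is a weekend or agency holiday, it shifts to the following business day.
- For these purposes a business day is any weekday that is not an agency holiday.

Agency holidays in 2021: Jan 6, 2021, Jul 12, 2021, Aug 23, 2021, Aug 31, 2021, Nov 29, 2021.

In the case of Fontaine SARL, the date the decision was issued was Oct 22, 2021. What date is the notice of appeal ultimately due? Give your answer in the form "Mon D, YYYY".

Trigger date Oct 22, 2021 + 20 calendar days = Nov 11, 2021.
Nov 11, 2021 falls on a Thursday, which is a business day, so no adjustment is needed.
Final deadline: Nov 11, 2021.

Nov 11, 2021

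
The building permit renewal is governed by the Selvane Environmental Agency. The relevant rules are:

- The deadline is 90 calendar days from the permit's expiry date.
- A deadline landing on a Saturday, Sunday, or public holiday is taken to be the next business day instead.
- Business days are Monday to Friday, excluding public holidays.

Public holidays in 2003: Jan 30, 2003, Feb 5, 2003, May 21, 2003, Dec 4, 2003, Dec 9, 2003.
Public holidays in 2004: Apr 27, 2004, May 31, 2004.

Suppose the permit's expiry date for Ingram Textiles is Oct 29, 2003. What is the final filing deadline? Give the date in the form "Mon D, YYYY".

From Oct 29, 2003, 90 calendar days later is Jan 27, 2004.
Jan 27, 2004 is a Tuesday and not a listed holiday, so it stands.
So the filing is due Jan 27, 2004.

Jan 27, 2004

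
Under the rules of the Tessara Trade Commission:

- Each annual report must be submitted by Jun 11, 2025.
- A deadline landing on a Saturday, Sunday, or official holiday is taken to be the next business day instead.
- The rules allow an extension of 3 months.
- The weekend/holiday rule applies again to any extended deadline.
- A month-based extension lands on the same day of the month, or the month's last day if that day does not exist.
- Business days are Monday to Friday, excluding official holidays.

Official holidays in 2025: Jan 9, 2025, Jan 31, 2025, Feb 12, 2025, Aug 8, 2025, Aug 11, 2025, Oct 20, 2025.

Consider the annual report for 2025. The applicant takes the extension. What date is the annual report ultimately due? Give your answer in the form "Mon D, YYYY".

Sep 11, 2025

Start from the fixed due date, Jun 11, 2025.
Jun 11, 2025 falls on a Wednesday, which is a business day, so no adjustment is needed.
Add 3 months to Jun 11, 2025: Sep 11, 2025.
Sep 11, 2025 falls on a Thursday, which is a business day, so no adjustment is needed.
Deadline: Sep 11, 2025.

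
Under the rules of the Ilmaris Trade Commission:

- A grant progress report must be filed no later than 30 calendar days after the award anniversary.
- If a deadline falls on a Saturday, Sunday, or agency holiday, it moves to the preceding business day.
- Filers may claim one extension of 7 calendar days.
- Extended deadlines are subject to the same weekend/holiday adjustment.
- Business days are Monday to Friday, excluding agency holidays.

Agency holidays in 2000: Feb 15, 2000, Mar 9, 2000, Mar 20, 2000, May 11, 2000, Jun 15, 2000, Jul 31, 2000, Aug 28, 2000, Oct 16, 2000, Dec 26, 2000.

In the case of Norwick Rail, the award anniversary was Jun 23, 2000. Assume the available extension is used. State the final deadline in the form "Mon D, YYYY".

Jul 28, 2000

From Jun 23, 2000, 30 calendar days later is Jul 23, 2000.
Jul 23, 2000 falls on a Sunday. Rolling to the preceding business day gives Jul 21, 2000, a Friday.
Add the 7 calendar-day extension to Jul 21, 2000: Jul 28, 2000.
Jul 28, 2000 is a Friday and not a listed holiday, so it stands.
So the filing is due Jul 28, 2000.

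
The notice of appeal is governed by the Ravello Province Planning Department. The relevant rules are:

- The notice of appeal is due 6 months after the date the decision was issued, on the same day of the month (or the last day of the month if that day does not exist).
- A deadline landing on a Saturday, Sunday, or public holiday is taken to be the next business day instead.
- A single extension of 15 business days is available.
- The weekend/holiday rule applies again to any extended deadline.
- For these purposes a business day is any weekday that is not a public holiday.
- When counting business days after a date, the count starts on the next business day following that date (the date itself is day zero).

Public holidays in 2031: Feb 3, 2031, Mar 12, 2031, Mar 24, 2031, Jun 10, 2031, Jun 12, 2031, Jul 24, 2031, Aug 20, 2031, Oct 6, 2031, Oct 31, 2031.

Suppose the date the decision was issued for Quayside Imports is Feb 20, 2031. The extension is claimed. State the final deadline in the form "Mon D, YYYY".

Moving 6 months forward from Feb 20, 2031 on the corresponding day gives Aug 20, 2031.
Because Aug 20, 2031 is a listed holiday, the deadline becomes Aug 21, 2031 (Thursday).
Applying the 15-business-day extension: 15 business days after Aug 21, 2031 is Sep 11, 2031.
Sep 11, 2031 (Thursday) is already a business day.
The final due date is Sep 11, 2031.

Sep 11, 2031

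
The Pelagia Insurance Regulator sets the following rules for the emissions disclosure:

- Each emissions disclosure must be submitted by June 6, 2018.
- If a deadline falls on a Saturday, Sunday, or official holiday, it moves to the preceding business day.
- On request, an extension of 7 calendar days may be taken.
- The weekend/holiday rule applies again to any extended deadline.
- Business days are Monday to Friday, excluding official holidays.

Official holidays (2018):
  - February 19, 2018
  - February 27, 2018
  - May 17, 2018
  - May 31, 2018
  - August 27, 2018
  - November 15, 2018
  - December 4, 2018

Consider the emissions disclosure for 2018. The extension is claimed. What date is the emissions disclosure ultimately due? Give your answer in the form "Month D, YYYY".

The statutory due date is June 6, 2018.
Since June 6, 2018 is a Wednesday and not a holiday, the date is unchanged.
With the 7-day extension, June 6, 2018 becomes June 13, 2018.
June 13, 2018 (Wednesday) is already a business day.
So the filing is due June 13, 2018.

June 13, 2018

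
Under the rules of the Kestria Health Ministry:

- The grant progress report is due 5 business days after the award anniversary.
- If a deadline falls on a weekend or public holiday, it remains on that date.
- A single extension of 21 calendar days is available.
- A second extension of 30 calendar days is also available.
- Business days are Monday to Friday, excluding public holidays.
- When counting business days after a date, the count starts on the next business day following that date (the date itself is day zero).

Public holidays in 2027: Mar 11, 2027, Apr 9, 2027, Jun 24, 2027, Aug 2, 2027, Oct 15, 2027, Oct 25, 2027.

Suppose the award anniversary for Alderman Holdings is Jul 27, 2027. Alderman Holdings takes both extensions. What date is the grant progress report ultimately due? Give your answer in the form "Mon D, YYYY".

Sep 24, 2027

5 business days after Jul 27, 2027, excluding weekends and holidays, is Aug 4, 2027.
No adjustment is made for weekends or holidays, so Aug 4, 2027 stands.
Applying the 21-calendar-day extension: Aug 4, 2027 + 21 days = Aug 25, 2027.
No adjustment is made for weekends or holidays, so Aug 25, 2027 stands.
The 30-calendar-day extension moves the deadline from Aug 25, 2027 to Sep 24, 2027.
Sep 24, 2027 falls on a Friday. The rules make no weekend/holiday allowance, so it remains Sep 24, 2027.
Final deadline: Sep 24, 2027.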